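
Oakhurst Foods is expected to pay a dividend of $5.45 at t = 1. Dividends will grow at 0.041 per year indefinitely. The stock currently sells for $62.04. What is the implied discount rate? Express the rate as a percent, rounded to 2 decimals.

Rearranging the constant-growth DDM: r = D₁/P₀ + g.
r = 5.4500 / 62.04 + 0.041 = 0.08785 + 0.041 = 0.12885

12.88%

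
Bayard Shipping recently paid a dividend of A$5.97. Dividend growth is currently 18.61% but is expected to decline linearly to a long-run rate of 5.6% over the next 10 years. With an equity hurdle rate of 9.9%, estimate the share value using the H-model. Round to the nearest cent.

H-model: P₀ = D₀[(1+g_L) + H(g_S−g_L)]/(r−g_L), with H = 10/2 = 5.
P₀ = 5.97 × [(1+0.056) + 5×(0.1861−0.056)] / (0.099−0.056)
   = 5.97 × 1.7065 / 0.043 = 236.9257

A$236.93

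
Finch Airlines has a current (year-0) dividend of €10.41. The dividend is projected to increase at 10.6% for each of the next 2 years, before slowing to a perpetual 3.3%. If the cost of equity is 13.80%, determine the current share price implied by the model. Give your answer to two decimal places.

Two-stage DDM. Project D₁…D_2 at 0.106, terminal growth 0.033, discount at r = 0.138.
D_1 = 11.5135
D_2 = 12.7339
Terminal value at t=2: TV = D_3/(r−g) = 13.1541/(0.138−0.033) = 125.2772
P₀ = 11.5135/(1+0.138)^1 + 12.7339/(1+0.138)^2 + 125.2772/(1+0.138)^2 = 116.6859

€116.69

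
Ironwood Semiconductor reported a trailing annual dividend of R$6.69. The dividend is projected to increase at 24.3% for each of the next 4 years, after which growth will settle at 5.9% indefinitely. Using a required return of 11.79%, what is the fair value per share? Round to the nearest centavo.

Two-stage DDM. Project D₁…D_4 at 0.243, terminal growth 0.059, discount at r = 0.1179.
D_1 = 8.3157
D_2 = 10.3364
D_3 = 12.8481
D_4 = 15.9702
Terminal value at t=4: TV = D_5/(r−g) = 16.9125/(0.1179−0.059) = 287.1384
P₀ = 8.3157/(1+0.1179)^1 + 10.3364/(1+0.1179)^2 + 12.8481/(1+0.1179)^3 + 15.9702/(1+0.1179)^4 + 287.1384/(1+0.1179)^4 = 218.9889

R$218.99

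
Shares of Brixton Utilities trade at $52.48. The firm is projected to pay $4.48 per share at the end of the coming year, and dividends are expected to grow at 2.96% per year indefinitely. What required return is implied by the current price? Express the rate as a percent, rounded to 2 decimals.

Rearranging the constant-growth DDM: r = D₁/P₀ + g.
r = 4.4800 / 52.48 + 0.0296 = 0.08537 + 0.0296 = 0.11497

11.50%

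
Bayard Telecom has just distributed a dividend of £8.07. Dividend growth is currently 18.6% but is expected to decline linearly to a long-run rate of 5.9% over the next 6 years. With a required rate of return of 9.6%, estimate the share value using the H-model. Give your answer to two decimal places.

£314.08

H-model: P₀ = D₀[(1+g_L) + H(g_S−g_L)]/(r−g_L), with H = 6/2 = 3.
P₀ = 8.07 × [(1+0.059) + 3×(0.186−0.059)] / (0.096−0.059)
   = 8.07 × 1.4400 / 0.037 = 314.0757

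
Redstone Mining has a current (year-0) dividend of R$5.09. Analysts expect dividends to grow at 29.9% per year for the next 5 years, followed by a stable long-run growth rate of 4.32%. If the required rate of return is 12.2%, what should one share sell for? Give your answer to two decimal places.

R$180.51

Two-stage DDM. Project D₁…D_5 at 0.299, terminal growth 0.0432, discount at r = 0.122.
D_1 = 6.6119
D_2 = 8.5889
D_3 = 11.1569
D_4 = 14.4929
D_5 = 18.8262
Terminal value at t=5: TV = D_6/(r−g) = 19.6395/(0.122−0.0432) = 249.2326
P₀ = 6.6119/(1+0.122)^1 + 8.5889/(1+0.122)^2 + 11.1569/(1+0.122)^3 + 14.4929/(1+0.122)^4 + 18.8262/(1+0.122)^5 + 249.2326/(1+0.122)^5 = 180.5124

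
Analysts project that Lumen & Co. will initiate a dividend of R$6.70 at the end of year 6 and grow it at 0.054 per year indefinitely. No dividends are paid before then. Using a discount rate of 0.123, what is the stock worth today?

R$54.37

Deferred-dividend DDM. At t=5 the remaining stream is a growing perpetuity with first payment D_6 = 6.70.
V_5 = D_6/(r−g) = 6.70/(0.123−0.054) = 97.1014
P₀ = V_5/(1+r)^5 = 97.1014/(1+0.123)^5 = 54.3659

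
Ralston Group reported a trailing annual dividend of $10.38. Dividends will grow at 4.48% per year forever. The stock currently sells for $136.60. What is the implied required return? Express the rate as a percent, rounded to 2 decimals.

Rearranging the constant-growth DDM: r = D₁/P₀ + g.
D₁ = 10.38 × (1 + 0.0448) = 10.8450.
r = 10.8450 / 136.60 + 0.0448 = 0.07939 + 0.0448 = 0.12419

12.42%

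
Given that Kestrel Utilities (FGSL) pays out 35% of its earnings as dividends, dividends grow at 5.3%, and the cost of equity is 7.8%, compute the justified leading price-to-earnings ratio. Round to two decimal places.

14.00

Justified leading P/E = b/(r−g) = 0.35/(0.078−0.053) = 14.0000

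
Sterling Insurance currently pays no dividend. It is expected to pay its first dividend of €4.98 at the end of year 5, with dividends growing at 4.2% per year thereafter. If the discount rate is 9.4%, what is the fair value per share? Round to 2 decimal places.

Deferred-dividend DDM. At t=4 the remaining stream is a growing perpetuity with first payment D_5 = 4.98.
V_4 = D_5/(r−g) = 4.98/(0.094−0.042) = 95.7692
P₀ = V_4/(1+r)^4 = 95.7692/(1+0.094)^4 = 66.8585

€66.86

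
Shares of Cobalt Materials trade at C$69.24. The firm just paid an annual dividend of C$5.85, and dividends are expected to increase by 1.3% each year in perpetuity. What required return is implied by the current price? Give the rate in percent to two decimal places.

Rearranging the constant-growth DDM: r = D₁/P₀ + g.
D₁ = 5.85 × (1 + 0.013) = 5.9260.
r = 5.9260 / 69.24 + 0.013 = 0.08559 + 0.013 = 0.09859

9.86%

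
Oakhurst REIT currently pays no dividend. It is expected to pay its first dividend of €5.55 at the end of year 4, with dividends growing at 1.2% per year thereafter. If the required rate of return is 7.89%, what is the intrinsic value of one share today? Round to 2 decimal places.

Deferred-dividend DDM. At t=3 the remaining stream is a growing perpetuity with first payment D_4 = 5.55.
V_3 = D_4/(r−g) = 5.55/(0.0789−0.012) = 82.9596
P₀ = V_3/(1+r)^3 = 82.9596/(1+0.0789)^3 = 66.0577

€66.06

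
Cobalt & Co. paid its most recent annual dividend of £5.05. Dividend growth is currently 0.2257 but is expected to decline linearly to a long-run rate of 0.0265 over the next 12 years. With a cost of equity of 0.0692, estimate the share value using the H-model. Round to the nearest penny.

£262.75

H-model: P₀ = D₀[(1+g_L) + H(g_S−g_L)]/(r−g_L), with H = 12/2 = 6.
P₀ = 5.05 × [(1+0.0265) + 6×(0.2257−0.0265)] / (0.0692−0.0265)
   = 5.05 × 2.2217 / 0.0427 = 262.7537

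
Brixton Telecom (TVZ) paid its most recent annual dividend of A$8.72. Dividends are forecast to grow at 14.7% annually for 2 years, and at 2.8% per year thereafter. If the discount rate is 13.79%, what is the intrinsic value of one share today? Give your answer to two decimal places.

A$100.53

Two-stage DDM. Project D₁…D_2 at 0.147, terminal growth 0.028, discount at r = 0.1379.
D_1 = 10.0018
D_2 = 11.4721
Terminal value at t=2: TV = D_3/(r−g) = 11.7933/(0.1379−0.028) = 107.3096
P₀ = 10.0018/(1+0.1379)^1 + 11.4721/(1+0.1379)^2 + 107.3096/(1+0.1379)^2 = 100.5261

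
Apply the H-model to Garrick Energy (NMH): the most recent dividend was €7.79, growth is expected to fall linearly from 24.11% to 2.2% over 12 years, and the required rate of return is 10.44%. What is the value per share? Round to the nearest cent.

€220.90

H-model: P₀ = D₀[(1+g_L) + H(g_S−g_L)]/(r−g_L), with H = 12/2 = 6.
P₀ = 7.79 × [(1+0.022) + 6×(0.2411−0.022)] / (0.1044−0.022)
   = 7.79 × 2.3366 / 0.0824 = 220.8994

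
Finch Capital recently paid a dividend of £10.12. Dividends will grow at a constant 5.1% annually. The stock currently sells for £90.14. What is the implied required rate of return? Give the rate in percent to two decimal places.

Rearranging the constant-growth DDM: r = D₁/P₀ + g.
D₁ = 10.12 × (1 + 0.051) = 10.6361.
r = 10.6361 / 90.14 + 0.051 = 0.11800 + 0.051 = 0.16900

16.90%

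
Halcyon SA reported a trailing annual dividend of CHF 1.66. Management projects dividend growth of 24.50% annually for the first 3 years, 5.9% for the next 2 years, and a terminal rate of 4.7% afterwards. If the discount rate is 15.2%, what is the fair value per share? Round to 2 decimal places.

Three-stage DDM. Project D₁…D_5; terminal Gordon value at t=5 with g = 0.047; discount at r = 0.152.
D_1 = 2.0667
D_2 = 2.5730
D_3 = 3.2034
D_4 = 3.3924
D_5 = 3.5926
TV_5 = 3.7614/(0.152−0.047) = 35.8233
P₀ = Σ Dₜ/(1+r)ᵗ + TV_5/(1+r)^5 = 27.1816

CHF 27.18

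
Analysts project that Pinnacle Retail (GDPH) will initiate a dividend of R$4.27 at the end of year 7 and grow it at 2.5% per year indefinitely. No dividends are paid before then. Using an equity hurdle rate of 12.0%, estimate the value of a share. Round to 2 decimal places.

Deferred-dividend DDM. At t=6 the remaining stream is a growing perpetuity with first payment D_7 = 4.27.
V_6 = D_7/(r−g) = 4.27/(0.12−0.025) = 44.9474
P₀ = V_6/(1+r)^6 = 44.9474/(1+0.12)^6 = 22.7717

R$22.77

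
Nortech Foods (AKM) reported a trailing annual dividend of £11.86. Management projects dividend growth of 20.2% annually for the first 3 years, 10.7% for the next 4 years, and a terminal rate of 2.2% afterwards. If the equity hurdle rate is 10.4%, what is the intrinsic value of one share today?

£296.78

Three-stage DDM. Project D₁…D_7; terminal Gordon value at t=7 with g = 0.022; discount at r = 0.104.
D_1 = 14.2557
D_2 = 17.1354
D_3 = 20.5967
D_4 = 22.8006
D_5 = 25.2402
D_6 = 27.9409
D_7 = 30.9306
TV_7 = 31.6111/(0.104−0.022) = 385.5011
P₀ = Σ Dₜ/(1+r)ᵗ + TV_7/(1+r)^7 = 296.7840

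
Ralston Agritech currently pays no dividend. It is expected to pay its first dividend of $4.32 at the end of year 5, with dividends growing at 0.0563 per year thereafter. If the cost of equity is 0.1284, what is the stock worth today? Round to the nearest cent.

Deferred-dividend DDM. At t=4 the remaining stream is a growing perpetuity with first payment D_5 = 4.32.
V_4 = D_5/(r−g) = 4.32/(0.1284−0.0563) = 59.9168
P₀ = V_4/(1+r)^4 = 59.9168/(1+0.1284)^4 = 36.9570

$36.96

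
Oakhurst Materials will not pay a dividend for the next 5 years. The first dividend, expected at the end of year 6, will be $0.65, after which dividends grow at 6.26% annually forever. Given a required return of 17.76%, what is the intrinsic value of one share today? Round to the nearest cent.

$2.50

Deferred-dividend DDM. At t=5 the remaining stream is a growing perpetuity with first payment D_6 = 0.65.
V_5 = D_6/(r−g) = 0.65/(0.1776−0.0626) = 5.6522
P₀ = V_5/(1+r)^5 = 5.6522/(1+0.1776)^5 = 2.4959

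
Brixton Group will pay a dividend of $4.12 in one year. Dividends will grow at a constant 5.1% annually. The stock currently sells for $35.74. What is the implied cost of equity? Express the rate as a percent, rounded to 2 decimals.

Rearranging the constant-growth DDM: r = D₁/P₀ + g.
r = 4.1200 / 35.74 + 0.051 = 0.11528 + 0.051 = 0.16628

16.63%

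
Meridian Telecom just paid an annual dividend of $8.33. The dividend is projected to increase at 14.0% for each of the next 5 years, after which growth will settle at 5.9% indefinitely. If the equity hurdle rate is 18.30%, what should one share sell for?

Two-stage DDM. Project D₁…D_5 at 0.14, terminal growth 0.059, discount at r = 0.183.
D_1 = 9.4962
D_2 = 10.8257
D_3 = 12.3413
D_4 = 14.0690
D_5 = 16.0387
Terminal value at t=5: TV = D_6/(r−g) = 16.9850/(0.183−0.059) = 136.9757
P₀ = 9.4962/(1+0.183)^1 + 10.8257/(1+0.183)^2 + 12.3413/(1+0.183)^3 + 14.0690/(1+0.183)^4 + 16.0387/(1+0.183)^5 + 136.9757/(1+0.183)^5 = 96.4405

$96.44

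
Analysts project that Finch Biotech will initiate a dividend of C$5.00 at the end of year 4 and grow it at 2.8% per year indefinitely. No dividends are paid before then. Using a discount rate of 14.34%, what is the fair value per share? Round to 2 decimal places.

C$28.98

Deferred-dividend DDM. At t=3 the remaining stream is a growing perpetuity with first payment D_4 = 5.00.
V_3 = D_4/(r−g) = 5.00/(0.1434−0.028) = 43.3276
P₀ = V_3/(1+r)^3 = 43.3276/(1+0.1434)^3 = 28.9848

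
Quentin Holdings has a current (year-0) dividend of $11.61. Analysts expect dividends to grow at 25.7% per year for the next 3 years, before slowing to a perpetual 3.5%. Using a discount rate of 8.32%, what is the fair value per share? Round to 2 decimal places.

$436.84

Two-stage DDM. Project D₁…D_3 at 0.257, terminal growth 0.035, discount at r = 0.0832.
D_1 = 14.5938
D_2 = 18.3444
D_3 = 23.0589
Terminal value at t=3: TV = D_4/(r−g) = 23.8659/(0.0832−0.035) = 495.1438
P₀ = 14.5938/(1+0.0832)^1 + 18.3444/(1+0.0832)^2 + 23.0589/(1+0.0832)^3 + 495.1438/(1+0.0832)^3 = 436.8384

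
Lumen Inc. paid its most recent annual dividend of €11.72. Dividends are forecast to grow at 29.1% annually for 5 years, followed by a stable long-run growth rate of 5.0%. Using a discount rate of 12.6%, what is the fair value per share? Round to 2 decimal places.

€410.79

Two-stage DDM. Project D₁…D_5 at 0.291, terminal growth 0.05, discount at r = 0.126.
D_1 = 15.1305
D_2 = 19.5335
D_3 = 25.2178
D_4 = 32.5561
D_5 = 42.0299
Terminal value at t=5: TV = D_6/(r−g) = 44.1314/(0.126−0.05) = 580.6769
P₀ = 15.1305/(1+0.126)^1 + 19.5335/(1+0.126)^2 + 25.2178/(1+0.126)^3 + 32.5561/(1+0.126)^4 + 42.0299/(1+0.126)^5 + 580.6769/(1+0.126)^5 = 410.7868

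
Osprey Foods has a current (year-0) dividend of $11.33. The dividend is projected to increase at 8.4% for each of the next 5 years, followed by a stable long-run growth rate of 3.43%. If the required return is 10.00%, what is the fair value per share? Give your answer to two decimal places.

Two-stage DDM. Project D₁…D_5 at 0.084, terminal growth 0.0343, discount at r = 0.1.
D_1 = 12.2817
D_2 = 13.3134
D_3 = 14.4317
D_4 = 15.6440
D_5 = 16.9581
Terminal value at t=5: TV = D_6/(r−g) = 17.5397/(0.1−0.0343) = 266.9669
P₀ = 12.2817/(1+0.1)^1 + 13.3134/(1+0.1)^2 + 14.4317/(1+0.1)^3 + 15.6440/(1+0.1)^4 + 16.9581/(1+0.1)^5 + 266.9669/(1+0.1)^5 = 219.9909

$219.99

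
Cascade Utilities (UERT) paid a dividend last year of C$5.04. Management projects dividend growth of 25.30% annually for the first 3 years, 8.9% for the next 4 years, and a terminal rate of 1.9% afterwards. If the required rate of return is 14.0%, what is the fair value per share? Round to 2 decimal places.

Three-stage DDM. Project D₁…D_7; terminal Gordon value at t=7 with g = 0.019; discount at r = 0.14.
D_1 = 6.3151
D_2 = 7.9128
D_3 = 9.9148
D_4 = 10.7972
D_5 = 11.7582
D_6 = 12.8046
D_7 = 13.9443
TV_7 = 14.2092/(0.14−0.019) = 117.4314
P₀ = Σ Dₜ/(1+r)ᵗ + TV_7/(1+r)^7 = 89.1563

C$89.16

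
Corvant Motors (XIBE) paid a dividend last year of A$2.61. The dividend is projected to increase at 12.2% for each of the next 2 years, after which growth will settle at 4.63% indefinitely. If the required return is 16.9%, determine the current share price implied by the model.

A$25.41

Two-stage DDM. Project D₁…D_2 at 0.122, terminal growth 0.0463, discount at r = 0.169.
D_1 = 2.9284
D_2 = 3.2857
Terminal value at t=2: TV = D_3/(r−g) = 3.4378/(0.169−0.0463) = 28.0180
P₀ = 2.9284/(1+0.169)^1 + 3.2857/(1+0.169)^2 + 28.0180/(1+0.169)^2 = 25.4120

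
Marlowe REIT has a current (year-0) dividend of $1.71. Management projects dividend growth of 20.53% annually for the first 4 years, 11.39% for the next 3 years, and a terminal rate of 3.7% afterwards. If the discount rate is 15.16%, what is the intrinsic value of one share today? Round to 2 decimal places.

$30.24

Three-stage DDM. Project D₁…D_7; terminal Gordon value at t=7 with g = 0.037; discount at r = 0.1516.
D_1 = 2.0611
D_2 = 2.4842
D_3 = 2.9942
D_4 = 3.6089
D_5 = 4.0200
D_6 = 4.4778
D_7 = 4.9879
TV_7 = 5.1724/(0.1516−0.037) = 45.1346
P₀ = Σ Dₜ/(1+r)ᵗ + TV_7/(1+r)^7 = 30.2404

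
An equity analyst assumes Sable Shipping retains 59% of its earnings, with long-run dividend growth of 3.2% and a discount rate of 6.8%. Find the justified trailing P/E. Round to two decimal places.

Payout ratio b = 1 − 0.59 = 0.41.
Justified trailing P/E = b(1+g)/(r−g) = 0.41×(1+0.032)/(0.068−0.032) = 11.7533

11.75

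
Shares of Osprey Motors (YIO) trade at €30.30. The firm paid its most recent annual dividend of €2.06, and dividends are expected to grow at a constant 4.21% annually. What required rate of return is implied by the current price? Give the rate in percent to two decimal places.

11.29%

Rearranging the constant-growth DDM: r = D₁/P₀ + g.
D₁ = 2.06 × (1 + 0.0421) = 2.1467.
r = 2.1467 / 30.30 + 0.0421 = 0.07085 + 0.0421 = 0.11295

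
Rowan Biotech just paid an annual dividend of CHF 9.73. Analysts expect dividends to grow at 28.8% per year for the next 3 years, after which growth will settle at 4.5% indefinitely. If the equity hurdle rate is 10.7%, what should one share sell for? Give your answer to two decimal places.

CHF 298.13

Two-stage DDM. Project D₁…D_3 at 0.288, terminal growth 0.045, discount at r = 0.107.
D_1 = 12.5322
D_2 = 16.1415
D_3 = 20.7903
Terminal value at t=3: TV = D_4/(r−g) = 21.7258/(0.107−0.045) = 350.4169
P₀ = 12.5322/(1+0.107)^1 + 16.1415/(1+0.107)^2 + 20.7903/(1+0.107)^3 + 350.4169/(1+0.107)^3 = 298.1290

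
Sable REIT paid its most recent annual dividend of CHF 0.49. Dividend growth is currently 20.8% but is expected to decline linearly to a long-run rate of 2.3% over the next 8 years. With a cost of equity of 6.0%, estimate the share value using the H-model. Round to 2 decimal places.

H-model: P₀ = D₀[(1+g_L) + H(g_S−g_L)]/(r−g_L), with H = 8/2 = 4.
P₀ = 0.49 × [(1+0.023) + 4×(0.208−0.023)] / (0.06−0.023)
   = 0.49 × 1.7630 / 0.037 = 23.3478

CHF 23.35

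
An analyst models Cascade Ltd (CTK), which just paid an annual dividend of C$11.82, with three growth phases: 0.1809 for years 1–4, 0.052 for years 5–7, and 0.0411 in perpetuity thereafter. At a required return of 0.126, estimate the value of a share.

C$233.83

Three-stage DDM. Project D₁…D_7; terminal Gordon value at t=7 with g = 0.0411; discount at r = 0.126.
D_1 = 13.9582
D_2 = 16.4833
D_3 = 19.4651
D_4 = 22.9863
D_5 = 24.1816
D_6 = 25.4391
D_7 = 26.7619
TV_7 = 27.8618/(0.126−0.0411) = 328.1723
P₀ = Σ Dₜ/(1+r)ᵗ + TV_7/(1+r)^7 = 233.8326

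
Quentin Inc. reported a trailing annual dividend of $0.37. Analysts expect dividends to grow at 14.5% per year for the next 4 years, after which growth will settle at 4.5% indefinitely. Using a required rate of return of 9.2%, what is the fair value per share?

$11.61

Two-stage DDM. Project D₁…D_4 at 0.145, terminal growth 0.045, discount at r = 0.092.
D_1 = 0.4237
D_2 = 0.4851
D_3 = 0.5554
D_4 = 0.6360
Terminal value at t=4: TV = D_5/(r−g) = 0.6646/(0.092−0.045) = 14.1398
P₀ = 0.4237/(1+0.092)^1 + 0.4851/(1+0.092)^2 + 0.5554/(1+0.092)^3 + 0.6360/(1+0.092)^4 + 14.1398/(1+0.092)^4 = 11.6123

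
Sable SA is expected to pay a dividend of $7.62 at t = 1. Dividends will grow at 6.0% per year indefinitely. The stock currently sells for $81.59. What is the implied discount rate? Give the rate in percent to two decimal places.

15.34%

Rearranging the constant-growth DDM: r = D₁/P₀ + g.
r = 7.6200 / 81.59 + 0.06 = 0.09339 + 0.06 = 0.15339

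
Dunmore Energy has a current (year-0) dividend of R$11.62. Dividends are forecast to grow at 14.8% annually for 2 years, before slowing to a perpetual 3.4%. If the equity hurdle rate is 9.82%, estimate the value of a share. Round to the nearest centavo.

R$229.35

Two-stage DDM. Project D₁…D_2 at 0.148, terminal growth 0.034, discount at r = 0.0982.
D_1 = 13.3398
D_2 = 15.3140
Terminal value at t=2: TV = D_3/(r−g) = 15.8347/(0.0982−0.034) = 246.6468
P₀ = 13.3398/(1+0.0982)^1 + 15.3140/(1+0.0982)^2 + 246.6468/(1+0.0982)^2 = 229.3537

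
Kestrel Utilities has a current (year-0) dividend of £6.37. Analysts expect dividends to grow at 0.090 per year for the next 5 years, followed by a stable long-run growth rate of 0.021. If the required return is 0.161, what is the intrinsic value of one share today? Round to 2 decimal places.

Two-stage DDM. Project D₁…D_5 at 0.09, terminal growth 0.021, discount at r = 0.161.
D_1 = 6.9433
D_2 = 7.5682
D_3 = 8.2493
D_4 = 8.9918
D_5 = 9.8010
Terminal value at t=5: TV = D_6/(r−g) = 10.0069/(0.161−0.021) = 71.4775
P₀ = 6.9433/(1+0.161)^1 + 7.5682/(1+0.161)^2 + 8.2493/(1+0.161)^3 + 8.9918/(1+0.161)^4 + 9.8010/(1+0.161)^5 + 71.4775/(1+0.161)^5 = 60.3469

£60.35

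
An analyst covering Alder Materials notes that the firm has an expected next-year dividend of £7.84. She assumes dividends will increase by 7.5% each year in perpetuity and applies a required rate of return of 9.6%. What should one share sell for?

£373.33

Gordon growth model: P₀ = D₁/(r − g), with D₁ = 7.84 given directly.
P₀ = 7.8400 / (0.096 − 0.075) = 7.8400 / 0.021 = 373.3333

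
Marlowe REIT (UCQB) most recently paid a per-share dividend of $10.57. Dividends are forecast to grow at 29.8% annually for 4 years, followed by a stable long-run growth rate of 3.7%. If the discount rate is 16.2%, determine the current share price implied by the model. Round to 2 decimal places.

Two-stage DDM. Project D₁…D_4 at 0.298, terminal growth 0.037, discount at r = 0.162.
D_1 = 13.7199
D_2 = 17.8084
D_3 = 23.1153
D_4 = 30.0036
Terminal value at t=4: TV = D_5/(r−g) = 31.1138/(0.162−0.037) = 248.9101
P₀ = 13.7199/(1+0.162)^1 + 17.8084/(1+0.162)^2 + 23.1153/(1+0.162)^3 + 30.0036/(1+0.162)^4 + 248.9101/(1+0.162)^4 = 192.7125

$192.71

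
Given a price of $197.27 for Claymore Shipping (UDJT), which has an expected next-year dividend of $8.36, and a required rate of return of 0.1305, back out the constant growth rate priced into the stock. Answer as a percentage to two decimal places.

8.81%

From P₀ = D₁/(r − g), the implied growth is g = r − D₁/P₀.
g = 0.1305 − 8.36/197.27 = 0.1305 − 0.04238 = 0.08812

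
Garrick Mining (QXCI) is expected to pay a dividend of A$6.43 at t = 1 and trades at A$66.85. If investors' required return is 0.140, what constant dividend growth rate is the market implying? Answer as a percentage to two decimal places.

From P₀ = D₁/(r − g), the implied growth is g = r − D₁/P₀.
g = 0.14 − 6.43/66.85 = 0.14 − 0.09619 = 0.04381

4.38%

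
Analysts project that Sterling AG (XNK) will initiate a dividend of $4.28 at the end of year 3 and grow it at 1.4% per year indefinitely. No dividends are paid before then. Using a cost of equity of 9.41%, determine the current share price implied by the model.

$44.64

Deferred-dividend DDM. At t=2 the remaining stream is a growing perpetuity with first payment D_3 = 4.28.
V_2 = D_3/(r−g) = 4.28/(0.0941−0.014) = 53.4332
P₀ = V_2/(1+r)^2 = 53.4332/(1+0.0941)^2 = 44.6372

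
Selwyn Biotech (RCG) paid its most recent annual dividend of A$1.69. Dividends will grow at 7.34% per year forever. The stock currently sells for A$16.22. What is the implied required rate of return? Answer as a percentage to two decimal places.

Rearranging the constant-growth DDM: r = D₁/P₀ + g.
D₁ = 1.69 × (1 + 0.0734) = 1.8140.
r = 1.8140 / 16.22 + 0.0734 = 0.11184 + 0.0734 = 0.18524

18.52%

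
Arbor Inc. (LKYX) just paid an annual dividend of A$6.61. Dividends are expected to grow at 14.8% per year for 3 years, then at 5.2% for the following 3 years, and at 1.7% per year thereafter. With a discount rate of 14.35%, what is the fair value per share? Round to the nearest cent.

Three-stage DDM. Project D₁…D_6; terminal Gordon value at t=6 with g = 0.017; discount at r = 0.1435.
D_1 = 7.5883
D_2 = 8.7113
D_3 = 10.0006
D_4 = 10.5207
D_5 = 11.0677
D_6 = 11.6433
TV_6 = 11.8412/(0.1435−0.017) = 93.6062
P₀ = Σ Dₜ/(1+r)ᵗ + TV_6/(1+r)^6 = 78.8768

A$78.88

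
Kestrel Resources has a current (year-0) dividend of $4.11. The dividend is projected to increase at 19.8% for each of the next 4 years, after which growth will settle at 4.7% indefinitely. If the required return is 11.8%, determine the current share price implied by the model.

Two-stage DDM. Project D₁…D_4 at 0.198, terminal growth 0.047, discount at r = 0.118.
D_1 = 4.9238
D_2 = 5.8987
D_3 = 7.0666
D_4 = 8.4658
Terminal value at t=4: TV = D_5/(r−g) = 8.8637/(0.118−0.047) = 124.8411
P₀ = 4.9238/(1+0.118)^1 + 5.8987/(1+0.118)^2 + 7.0666/(1+0.118)^3 + 8.4658/(1+0.118)^4 + 124.8411/(1+0.118)^4 = 99.5070

$99.51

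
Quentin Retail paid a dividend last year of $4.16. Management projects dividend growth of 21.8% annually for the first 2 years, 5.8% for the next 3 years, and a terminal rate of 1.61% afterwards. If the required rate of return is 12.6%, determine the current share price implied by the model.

$59.61

Three-stage DDM. Project D₁…D_5; terminal Gordon value at t=5 with g = 0.0161; discount at r = 0.126.
D_1 = 5.0669
D_2 = 6.1715
D_3 = 6.5294
D_4 = 6.9081
D_5 = 7.3088
TV_5 = 7.4265/(0.126−0.0161) = 67.5746
P₀ = Σ Dₜ/(1+r)ᵗ + TV_5/(1+r)^5 = 59.6092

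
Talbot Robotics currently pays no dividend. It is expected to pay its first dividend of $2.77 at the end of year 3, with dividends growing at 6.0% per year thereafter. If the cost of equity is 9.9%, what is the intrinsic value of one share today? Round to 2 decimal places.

Deferred-dividend DDM. At t=2 the remaining stream is a growing perpetuity with first payment D_3 = 2.77.
V_2 = D_3/(r−g) = 2.77/(0.099−0.06) = 71.0256
P₀ = V_2/(1+r)^2 = 71.0256/(1+0.099)^2 = 58.8057

$58.81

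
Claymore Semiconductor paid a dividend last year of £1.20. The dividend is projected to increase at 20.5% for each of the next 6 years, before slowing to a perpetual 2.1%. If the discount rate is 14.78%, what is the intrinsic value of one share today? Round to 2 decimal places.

£21.50

Two-stage DDM. Project D₁…D_6 at 0.205, terminal growth 0.021, discount at r = 0.1478.
D_1 = 1.4460
D_2 = 1.7424
D_3 = 2.0996
D_4 = 2.5301
D_5 = 3.0487
D_6 = 3.6737
Terminal value at t=6: TV = D_7/(r−g) = 3.7508/(0.1478−0.021) = 29.5808
P₀ = 1.4460/(1+0.1478)^1 + 1.7424/(1+0.1478)^2 + 2.0996/(1+0.1478)^3 + 2.5301/(1+0.1478)^4 + 3.0487/(1+0.1478)^5 + 3.6737/(1+0.1478)^6 + 29.5808/(1+0.1478)^6 = 21.5019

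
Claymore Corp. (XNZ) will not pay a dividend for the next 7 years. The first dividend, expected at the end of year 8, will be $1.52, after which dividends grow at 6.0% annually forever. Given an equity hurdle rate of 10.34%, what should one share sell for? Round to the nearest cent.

$17.59

Deferred-dividend DDM. At t=7 the remaining stream is a growing perpetuity with first payment D_8 = 1.52.
V_7 = D_8/(r−g) = 1.52/(0.1034−0.06) = 35.0230
P₀ = V_7/(1+r)^7 = 35.0230/(1+0.1034)^7 = 17.5883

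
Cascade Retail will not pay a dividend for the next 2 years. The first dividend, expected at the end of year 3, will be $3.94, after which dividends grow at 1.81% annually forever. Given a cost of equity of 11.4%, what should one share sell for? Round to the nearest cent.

$33.11

Deferred-dividend DDM. At t=2 the remaining stream is a growing perpetuity with first payment D_3 = 3.94.
V_2 = D_3/(r−g) = 3.94/(0.114−0.0181) = 41.0845
P₀ = V_2/(1+r)^2 = 41.0845/(1+0.114)^2 = 33.1060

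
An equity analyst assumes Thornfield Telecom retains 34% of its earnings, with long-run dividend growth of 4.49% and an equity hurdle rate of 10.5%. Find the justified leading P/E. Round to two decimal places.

Payout ratio b = 1 − 0.34 = 0.66.
Justified leading P/E = b/(r−g) = 0.66/(0.105−0.0449) = 10.9817

10.98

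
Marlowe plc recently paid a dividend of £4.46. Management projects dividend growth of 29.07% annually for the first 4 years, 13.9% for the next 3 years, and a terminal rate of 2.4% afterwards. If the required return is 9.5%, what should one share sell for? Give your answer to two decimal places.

Three-stage DDM. Project D₁…D_7; terminal Gordon value at t=7 with g = 0.024; discount at r = 0.095.
D_1 = 5.7565
D_2 = 7.4299
D_3 = 9.5898
D_4 = 12.3776
D_5 = 14.0981
D_6 = 16.0577
D_7 = 18.2897
TV_7 = 18.7287/(0.095−0.024) = 263.7843
P₀ = Σ Dₜ/(1+r)ᵗ + TV_7/(1+r)^7 = 195.0773

£195.08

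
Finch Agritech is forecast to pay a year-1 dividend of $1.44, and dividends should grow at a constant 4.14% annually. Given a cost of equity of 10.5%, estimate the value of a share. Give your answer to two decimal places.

$22.64

Gordon growth model: P₀ = D₁/(r − g), with D₁ = 1.44 given directly.
P₀ = 1.4400 / (0.105 − 0.0414) = 1.4400 / 0.0636 = 22.6415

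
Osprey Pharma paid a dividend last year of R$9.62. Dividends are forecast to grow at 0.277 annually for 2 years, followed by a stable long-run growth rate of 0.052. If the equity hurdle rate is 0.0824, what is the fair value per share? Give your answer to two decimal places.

Two-stage DDM. Project D₁…D_2 at 0.277, terminal growth 0.052, discount at r = 0.0824.
D_1 = 12.2847
D_2 = 15.6876
Terminal value at t=2: TV = D_3/(r−g) = 16.5034/(0.0824−0.052) = 542.8740
P₀ = 12.2847/(1+0.0824)^1 + 15.6876/(1+0.0824)^2 + 542.8740/(1+0.0824)^2 = 488.1048

R$488.10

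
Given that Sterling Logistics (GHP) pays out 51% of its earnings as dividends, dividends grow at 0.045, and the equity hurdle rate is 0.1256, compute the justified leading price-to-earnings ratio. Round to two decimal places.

6.33

Justified leading P/E = b/(r−g) = 0.51/(0.1256−0.045) = 6.3275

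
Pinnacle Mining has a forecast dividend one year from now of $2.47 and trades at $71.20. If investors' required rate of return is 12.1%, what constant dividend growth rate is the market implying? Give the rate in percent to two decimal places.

From P₀ = D₁/(r − g), the implied growth is g = r − D₁/P₀.
g = 0.121 − 2.47/71.20 = 0.121 − 0.03469 = 0.08631

8.63%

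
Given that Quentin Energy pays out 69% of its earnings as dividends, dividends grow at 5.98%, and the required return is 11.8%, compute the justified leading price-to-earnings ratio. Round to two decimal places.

11.86

Justified leading P/E = b/(r−g) = 0.69/(0.118−0.0598) = 11.8557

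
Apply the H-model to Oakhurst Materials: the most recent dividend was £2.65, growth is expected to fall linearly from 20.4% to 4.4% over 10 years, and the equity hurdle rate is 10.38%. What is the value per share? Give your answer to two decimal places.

H-model: P₀ = D₀[(1+g_L) + H(g_S−g_L)]/(r−g_L), with H = 10/2 = 5.
P₀ = 2.65 × [(1+0.044) + 5×(0.204−0.044)] / (0.1038−0.044)
   = 2.65 × 1.8440 / 0.0598 = 81.7157

£81.72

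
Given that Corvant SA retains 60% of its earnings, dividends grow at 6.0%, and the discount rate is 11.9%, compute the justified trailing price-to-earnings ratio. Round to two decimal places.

Payout ratio b = 1 − 0.60 = 0.40.
Justified trailing P/E = b(1+g)/(r−g) = 0.40×(1+0.06)/(0.119−0.06) = 7.1864

7.19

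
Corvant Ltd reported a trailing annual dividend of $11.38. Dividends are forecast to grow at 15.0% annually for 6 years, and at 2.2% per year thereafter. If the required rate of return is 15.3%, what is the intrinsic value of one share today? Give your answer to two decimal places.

$155.07

Two-stage DDM. Project D₁…D_6 at 0.15, terminal growth 0.022, discount at r = 0.153.
D_1 = 13.0870
D_2 = 15.0500
D_3 = 17.3076
D_4 = 19.9037
D_5 = 22.8892
D_6 = 26.3226
Terminal value at t=6: TV = D_7/(r−g) = 26.9017/(0.153−0.022) = 205.3567
P₀ = 13.0870/(1+0.153)^1 + 15.0500/(1+0.153)^2 + 17.3076/(1+0.153)^3 + 19.9037/(1+0.153)^4 + 22.8892/(1+0.153)^5 + 26.3226/(1+0.153)^6 + 205.3567/(1+0.153)^6 = 155.0652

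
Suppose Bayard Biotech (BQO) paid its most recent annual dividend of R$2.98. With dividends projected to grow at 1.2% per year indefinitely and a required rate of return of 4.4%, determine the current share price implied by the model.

R$94.24

Gordon growth model: P₀ = D₁/(r − g). D₁ = 2.98 × (1 + 0.012) = 3.0158.
P₀ = 3.0158 / (0.044 − 0.012) = 3.0158 / 0.032 = 94.2425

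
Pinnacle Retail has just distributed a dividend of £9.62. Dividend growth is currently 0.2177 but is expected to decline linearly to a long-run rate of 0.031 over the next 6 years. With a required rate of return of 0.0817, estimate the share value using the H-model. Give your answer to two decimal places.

£301.90

H-model: P₀ = D₀[(1+g_L) + H(g_S−g_L)]/(r−g_L), with H = 6/2 = 3.
P₀ = 9.62 × [(1+0.031) + 3×(0.2177−0.031)] / (0.0817−0.031)
   = 9.62 × 1.5911 / 0.0507 = 301.9010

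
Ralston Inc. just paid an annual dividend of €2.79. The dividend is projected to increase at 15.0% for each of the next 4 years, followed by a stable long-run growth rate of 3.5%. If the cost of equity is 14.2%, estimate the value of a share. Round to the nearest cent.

Two-stage DDM. Project D₁…D_4 at 0.15, terminal growth 0.035, discount at r = 0.142.
D_1 = 3.2085
D_2 = 3.6898
D_3 = 4.2432
D_4 = 4.8797
Terminal value at t=4: TV = D_5/(r−g) = 5.0505/(0.142−0.035) = 47.2011
P₀ = 3.2085/(1+0.142)^1 + 3.6898/(1+0.142)^2 + 4.2432/(1+0.142)^3 + 4.8797/(1+0.142)^4 + 47.2011/(1+0.142)^4 = 39.1084

€39.11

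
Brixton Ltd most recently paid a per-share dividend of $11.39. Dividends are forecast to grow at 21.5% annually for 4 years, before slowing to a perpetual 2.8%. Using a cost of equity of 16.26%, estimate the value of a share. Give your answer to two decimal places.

Two-stage DDM. Project D₁…D_4 at 0.215, terminal growth 0.028, discount at r = 0.1626.
D_1 = 13.8389
D_2 = 16.8142
D_3 = 20.4293
D_4 = 24.8215
Terminal value at t=4: TV = D_5/(r−g) = 25.5165/(0.1626−0.028) = 189.5732
P₀ = 13.8389/(1+0.1626)^1 + 16.8142/(1+0.1626)^2 + 20.4293/(1+0.1626)^3 + 24.8215/(1+0.1626)^4 + 189.5732/(1+0.1626)^4 = 154.6964

$154.70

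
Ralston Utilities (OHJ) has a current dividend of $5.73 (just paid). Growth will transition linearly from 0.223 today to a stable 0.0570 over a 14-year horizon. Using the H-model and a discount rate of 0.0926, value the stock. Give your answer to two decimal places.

H-model: P₀ = D₀[(1+g_L) + H(g_S−g_L)]/(r−g_L), with H = 14/2 = 7.
P₀ = 5.73 × [(1+0.057) + 7×(0.223−0.057)] / (0.0926−0.057)
   = 5.73 × 2.2190 / 0.0356 = 357.1593

$357.16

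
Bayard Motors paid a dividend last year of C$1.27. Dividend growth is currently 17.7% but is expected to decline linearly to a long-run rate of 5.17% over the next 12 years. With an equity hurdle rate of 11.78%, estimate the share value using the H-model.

C$34.65

H-model: P₀ = D₀[(1+g_L) + H(g_S−g_L)]/(r−g_L), with H = 12/2 = 6.
P₀ = 1.27 × [(1+0.0517) + 6×(0.177−0.0517)] / (0.1178−0.0517)
   = 1.27 × 1.8035 / 0.0661 = 34.6512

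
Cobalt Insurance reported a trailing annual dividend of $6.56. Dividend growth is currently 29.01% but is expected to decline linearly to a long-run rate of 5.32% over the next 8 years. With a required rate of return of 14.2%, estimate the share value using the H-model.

$147.81

H-model: P₀ = D₀[(1+g_L) + H(g_S−g_L)]/(r−g_L), with H = 8/2 = 4.
P₀ = 6.56 × [(1+0.0532) + 4×(0.2901−0.0532)] / (0.142−0.0532)
   = 6.56 × 2.0008 / 0.0888 = 147.8068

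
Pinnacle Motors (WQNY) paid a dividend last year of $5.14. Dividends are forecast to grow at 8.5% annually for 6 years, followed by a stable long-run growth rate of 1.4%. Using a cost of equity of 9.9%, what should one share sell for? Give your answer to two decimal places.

$86.27

Two-stage DDM. Project D₁…D_6 at 0.085, terminal growth 0.014, discount at r = 0.099.
D_1 = 5.5769
D_2 = 6.0509
D_3 = 6.5653
D_4 = 7.1233
D_5 = 7.7288
D_6 = 8.3857
Terminal value at t=6: TV = D_7/(r−g) = 8.5031/(0.099−0.014) = 100.0370
P₀ = 5.5769/(1+0.099)^1 + 6.0509/(1+0.099)^2 + 6.5653/(1+0.099)^3 + 7.1233/(1+0.099)^4 + 7.7288/(1+0.099)^5 + 8.3857/(1+0.099)^6 + 100.0370/(1+0.099)^6 = 86.2711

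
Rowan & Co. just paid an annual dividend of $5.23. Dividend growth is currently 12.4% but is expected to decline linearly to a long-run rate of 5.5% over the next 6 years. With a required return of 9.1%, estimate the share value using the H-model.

$183.34

H-model: P₀ = D₀[(1+g_L) + H(g_S−g_L)]/(r−g_L), with H = 6/2 = 3.
P₀ = 5.23 × [(1+0.055) + 3×(0.124−0.055)] / (0.091−0.055)
   = 5.23 × 1.2620 / 0.036 = 183.3406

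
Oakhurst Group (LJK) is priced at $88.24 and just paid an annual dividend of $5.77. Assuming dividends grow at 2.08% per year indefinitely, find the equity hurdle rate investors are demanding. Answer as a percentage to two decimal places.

Rearranging the constant-growth DDM: r = D₁/P₀ + g.
D₁ = 5.77 × (1 + 0.0208) = 5.8900.
r = 5.8900 / 88.24 + 0.0208 = 0.06675 + 0.0208 = 0.08755

8.75%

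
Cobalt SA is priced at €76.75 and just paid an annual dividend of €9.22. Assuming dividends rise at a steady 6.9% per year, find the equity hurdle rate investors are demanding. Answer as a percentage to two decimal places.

19.74%

Rearranging the constant-growth DDM: r = D₁/P₀ + g.
D₁ = 9.22 × (1 + 0.069) = 9.8562.
r = 9.8562 / 76.75 + 0.069 = 0.12842 + 0.069 = 0.19742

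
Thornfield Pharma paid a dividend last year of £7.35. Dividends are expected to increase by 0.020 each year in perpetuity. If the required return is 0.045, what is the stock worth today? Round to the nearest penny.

Gordon growth model: P₀ = D₁/(r − g). D₁ = 7.35 × (1 + 0.02) = 7.4970.
P₀ = 7.4970 / (0.045 − 0.02) = 7.4970 / 0.025 = 299.8800

£299.88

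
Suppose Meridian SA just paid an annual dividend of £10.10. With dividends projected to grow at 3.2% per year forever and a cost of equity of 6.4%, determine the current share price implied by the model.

Gordon growth model: P₀ = D₁/(r − g). D₁ = 10.10 × (1 + 0.032) = 10.4232.
P₀ = 10.4232 / (0.064 − 0.032) = 10.4232 / 0.032 = 325.7250

£325.72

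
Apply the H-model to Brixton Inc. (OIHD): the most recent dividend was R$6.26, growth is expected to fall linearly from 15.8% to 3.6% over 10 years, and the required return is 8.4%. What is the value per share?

R$214.67

H-model: P₀ = D₀[(1+g_L) + H(g_S−g_L)]/(r−g_L), with H = 10/2 = 5.
P₀ = 6.26 × [(1+0.036) + 5×(0.158−0.036)] / (0.084−0.036)
   = 6.26 × 1.6460 / 0.048 = 214.6658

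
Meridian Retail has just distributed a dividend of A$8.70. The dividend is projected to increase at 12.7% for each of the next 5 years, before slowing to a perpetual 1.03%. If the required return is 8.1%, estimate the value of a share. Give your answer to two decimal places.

A$202.50

Two-stage DDM. Project D₁…D_5 at 0.127, terminal growth 0.0103, discount at r = 0.081.
D_1 = 9.8049
D_2 = 11.0501
D_3 = 12.4535
D_4 = 14.0351
D_5 = 15.8175
Terminal value at t=5: TV = D_6/(r−g) = 15.9805/(0.081−0.0103) = 226.0319
P₀ = 9.8049/(1+0.081)^1 + 11.0501/(1+0.081)^2 + 12.4535/(1+0.081)^3 + 14.0351/(1+0.081)^4 + 15.8175/(1+0.081)^5 + 226.0319/(1+0.081)^5 = 202.5018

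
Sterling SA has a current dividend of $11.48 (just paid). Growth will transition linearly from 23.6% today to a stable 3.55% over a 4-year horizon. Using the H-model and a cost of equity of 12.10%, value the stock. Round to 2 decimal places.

H-model: P₀ = D₀[(1+g_L) + H(g_S−g_L)]/(r−g_L), with H = 4/2 = 2.
P₀ = 11.48 × [(1+0.0355) + 2×(0.236−0.0355)] / (0.121−0.0355)
   = 11.48 × 1.4365 / 0.0855 = 192.8774

$192.88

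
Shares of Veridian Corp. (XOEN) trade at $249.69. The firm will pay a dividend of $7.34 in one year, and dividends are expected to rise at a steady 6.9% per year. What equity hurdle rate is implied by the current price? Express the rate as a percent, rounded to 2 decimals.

9.84%

Rearranging the constant-growth DDM: r = D₁/P₀ + g.
r = 7.3400 / 249.69 + 0.069 = 0.02940 + 0.069 = 0.09840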